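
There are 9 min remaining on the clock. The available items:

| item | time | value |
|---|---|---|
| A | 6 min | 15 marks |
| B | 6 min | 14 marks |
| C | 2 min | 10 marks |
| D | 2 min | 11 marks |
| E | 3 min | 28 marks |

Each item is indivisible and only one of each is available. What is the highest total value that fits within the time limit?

49 marks

Check high-value combinations within 9 min:
- C+D+E: time 2+2+3=7, value 10+11+28=49
- A+E: time 6+3=9, value 15+28=43
- B+E: time 6+3=9, value 14+28=42
- D+E: time 2+3=5, value 11+28=39
Best: 49 marks.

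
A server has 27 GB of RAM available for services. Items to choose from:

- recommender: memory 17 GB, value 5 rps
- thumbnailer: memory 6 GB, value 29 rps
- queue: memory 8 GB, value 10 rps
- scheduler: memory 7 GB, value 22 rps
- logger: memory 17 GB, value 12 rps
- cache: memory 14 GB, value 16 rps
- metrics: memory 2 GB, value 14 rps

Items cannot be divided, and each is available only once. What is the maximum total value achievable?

75 rps

Check high-value combinations within 27 GB:
- thumbnailer+queue+scheduler+metrics: memory 6+8+7+2=23, value 29+10+22+14=75
- thumbnailer+scheduler+cache: memory 6+7+14=27, value 29+22+16=67
- thumbnailer+scheduler+metrics: memory 6+7+2=15, value 29+22+14=65
Best: 75 rps.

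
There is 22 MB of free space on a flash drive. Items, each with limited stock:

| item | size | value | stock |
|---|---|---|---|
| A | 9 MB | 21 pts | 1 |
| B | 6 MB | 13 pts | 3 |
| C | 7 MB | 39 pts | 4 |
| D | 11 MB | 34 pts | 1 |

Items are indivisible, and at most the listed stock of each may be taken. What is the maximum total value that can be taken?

Top feasible selections:
- 3×C: size 21, value 117
- 1×B + 2×C: size 20, value 91
Best: 117 pts.

117 pts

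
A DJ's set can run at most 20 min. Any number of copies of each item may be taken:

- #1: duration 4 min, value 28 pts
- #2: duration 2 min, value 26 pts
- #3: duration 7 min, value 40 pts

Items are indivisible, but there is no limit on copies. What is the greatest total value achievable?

Best value-per-unit is #2 at 26/2, and filling with it alone uses duration 10×2=20. No mix of the others beats 10×26 = 260.

260 pts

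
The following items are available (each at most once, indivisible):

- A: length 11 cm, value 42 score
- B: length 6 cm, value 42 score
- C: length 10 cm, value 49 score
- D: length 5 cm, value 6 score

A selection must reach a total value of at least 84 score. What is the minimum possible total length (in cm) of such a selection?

16

Subsets with value ≥ 84, sorted by total length:
- B+C: length 16, value 91
- A+B: length 17, value 84
Minimum length: 16 cm.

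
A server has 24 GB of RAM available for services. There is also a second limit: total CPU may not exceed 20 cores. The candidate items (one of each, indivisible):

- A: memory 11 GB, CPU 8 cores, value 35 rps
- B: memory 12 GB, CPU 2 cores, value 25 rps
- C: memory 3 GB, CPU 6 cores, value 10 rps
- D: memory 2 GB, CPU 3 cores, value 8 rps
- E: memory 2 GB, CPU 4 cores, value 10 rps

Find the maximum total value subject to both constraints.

60 rps

Feasible sets respecting both limits:
- A+B: memory 23, CPU 10, value 60
- A+C+E: memory 16, CPU 18, value 55
- A+C+D: memory 16, CPU 17, value 53
Best: 60 rps.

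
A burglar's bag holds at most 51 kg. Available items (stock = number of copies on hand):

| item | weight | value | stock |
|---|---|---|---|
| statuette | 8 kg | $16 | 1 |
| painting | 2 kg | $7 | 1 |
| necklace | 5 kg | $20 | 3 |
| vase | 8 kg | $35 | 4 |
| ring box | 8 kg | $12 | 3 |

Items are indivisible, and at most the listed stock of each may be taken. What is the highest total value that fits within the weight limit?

Top feasible selections:
- 1×painting + 3×necklace + 4×vase: weight 49, value 207
- 3×necklace + 4×vase: weight 47, value 200
- 1×statuette + 2×necklace + 4×vase: weight 50, value 196
Best: $207.

$207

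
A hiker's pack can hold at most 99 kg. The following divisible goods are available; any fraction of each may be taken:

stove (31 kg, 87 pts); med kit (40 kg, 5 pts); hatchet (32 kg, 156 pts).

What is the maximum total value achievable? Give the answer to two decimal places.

Take in order of value per unit:
- hatchet (156/32 per unit): all 32 → value 156, running total 156.00
- stove (87/31 per unit): all 31 → value 87, running total 243.00
- med kit (5/40 per unit): 36 of 40 → value 36×5/40 = 4.5000, running total 247.50
Total 247.50.

247.50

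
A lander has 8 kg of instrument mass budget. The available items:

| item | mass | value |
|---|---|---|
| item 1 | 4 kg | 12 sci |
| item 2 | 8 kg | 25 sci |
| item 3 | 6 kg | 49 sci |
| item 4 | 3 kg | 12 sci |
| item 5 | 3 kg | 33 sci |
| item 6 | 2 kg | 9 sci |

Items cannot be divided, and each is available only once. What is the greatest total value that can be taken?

58 sci

Check high-value combinations within 8 kg:
- item 3+item 6: mass 6+2=8, value 49+9=58
- item 4+item 5+item 6: mass 3+3+2=8, value 12+33+9=54
- item 3: mass 6, value 49
Best: 58 sci.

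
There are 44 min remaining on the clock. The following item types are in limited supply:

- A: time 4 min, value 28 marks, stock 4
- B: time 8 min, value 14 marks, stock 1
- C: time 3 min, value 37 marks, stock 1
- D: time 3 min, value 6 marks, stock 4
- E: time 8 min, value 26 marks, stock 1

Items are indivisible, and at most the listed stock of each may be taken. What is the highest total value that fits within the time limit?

207 marks

Top feasible selections:
- 4×A + 1×B + 1×C + 3×D + 1×E: time 44, value 207
- 4×A + 1×B + 1×C + 2×D + 1×E: time 41, value 201
- 4×A + 1×C + 4×D + 1×E: time 39, value 199
- 4×A + 1×B + 1×C + 1×D + 1×E: time 38, value 195
Best: 207 marks.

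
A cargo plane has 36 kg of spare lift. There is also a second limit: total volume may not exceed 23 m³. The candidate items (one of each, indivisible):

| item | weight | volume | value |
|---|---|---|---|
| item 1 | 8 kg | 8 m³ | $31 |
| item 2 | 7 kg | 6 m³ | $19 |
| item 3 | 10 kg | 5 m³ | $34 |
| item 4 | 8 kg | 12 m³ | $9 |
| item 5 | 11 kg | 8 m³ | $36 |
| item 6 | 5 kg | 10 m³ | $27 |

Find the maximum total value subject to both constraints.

Feasible sets respecting both limits:
- item 1+item 3+item 5: weight 29, volume 21, value 101
- item 3+item 5+item 6: weight 26, volume 23, value 97
- item 1+item 3+item 6: weight 23, volume 23, value 92
- item 2+item 3+item 5: weight 28, volume 19, value 89
Best: $101.

$101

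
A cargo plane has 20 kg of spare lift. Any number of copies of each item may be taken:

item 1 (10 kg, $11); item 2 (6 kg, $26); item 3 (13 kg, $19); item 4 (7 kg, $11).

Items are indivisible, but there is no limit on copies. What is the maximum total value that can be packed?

Best value-per-unit is item 2 at 26/6, and filling with it alone uses weight 3×6=18. No mix of the others beats 3×26 = 78.

$78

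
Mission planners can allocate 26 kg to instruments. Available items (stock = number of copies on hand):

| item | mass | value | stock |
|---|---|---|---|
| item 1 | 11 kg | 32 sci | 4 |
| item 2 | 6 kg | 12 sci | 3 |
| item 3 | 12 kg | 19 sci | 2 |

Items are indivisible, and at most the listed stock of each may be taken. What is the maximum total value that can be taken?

64 sci

Top feasible selections:
- 2×item 1: mass 22, value 64
- 1×item 1 + 2×item 2: mass 23, value 56
- 1×item 1 + 1×item 3: mass 23, value 51
Best: 64 sci.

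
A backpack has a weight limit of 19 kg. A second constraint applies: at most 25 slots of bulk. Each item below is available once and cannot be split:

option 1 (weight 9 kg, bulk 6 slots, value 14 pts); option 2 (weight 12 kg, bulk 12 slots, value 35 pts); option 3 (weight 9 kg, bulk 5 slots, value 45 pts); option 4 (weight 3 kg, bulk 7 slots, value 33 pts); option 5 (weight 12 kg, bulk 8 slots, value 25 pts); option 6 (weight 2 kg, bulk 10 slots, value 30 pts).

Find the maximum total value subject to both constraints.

108 pts

Feasible sets respecting both limits:
- option 3+option 4+option 6: weight 14, bulk 22, value 108
- option 4+option 5+option 6: weight 17, bulk 25, value 88
- option 3+option 4: weight 12, bulk 12, value 78
- option 1+option 4+option 6: weight 14, bulk 23, value 77
Best: 108 pts.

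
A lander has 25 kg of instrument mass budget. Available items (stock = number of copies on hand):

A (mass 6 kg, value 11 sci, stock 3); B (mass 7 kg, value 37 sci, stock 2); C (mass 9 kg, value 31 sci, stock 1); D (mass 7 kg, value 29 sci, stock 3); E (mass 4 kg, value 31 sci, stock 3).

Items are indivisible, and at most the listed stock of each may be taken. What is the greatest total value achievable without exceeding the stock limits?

Best selections within mass 25 and stock limits:
- 1×A + 1×B + 3×E: mass 25, value 141
- 2×B + 2×E: mass 22, value 136
- 2×B + 1×D + 1×E: mass 25, value 134
Best: 141 sci.

141 sci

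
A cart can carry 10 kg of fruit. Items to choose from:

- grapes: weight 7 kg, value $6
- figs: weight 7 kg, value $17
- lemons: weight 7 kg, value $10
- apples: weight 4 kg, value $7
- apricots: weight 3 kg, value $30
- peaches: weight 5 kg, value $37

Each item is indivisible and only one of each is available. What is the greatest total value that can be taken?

$67

Check high-value combinations within 10 kg:
- apricots+peaches: weight 3+5=8, value 30+37=67
- figs+apricots: weight 7+3=10, value 17+30=47
- apples+peaches: weight 4+5=9, value 7+37=44
Best: $67.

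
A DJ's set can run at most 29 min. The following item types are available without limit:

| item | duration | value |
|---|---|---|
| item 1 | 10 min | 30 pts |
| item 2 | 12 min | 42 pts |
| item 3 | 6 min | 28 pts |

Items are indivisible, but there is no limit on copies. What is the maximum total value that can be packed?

Best value-per-unit is item 3 at 28/6; filling with it alone gives 4×28 = 112.
Optimal mix: 1×item 1 + 3×item 3 → duration 28, value 114.

114 pts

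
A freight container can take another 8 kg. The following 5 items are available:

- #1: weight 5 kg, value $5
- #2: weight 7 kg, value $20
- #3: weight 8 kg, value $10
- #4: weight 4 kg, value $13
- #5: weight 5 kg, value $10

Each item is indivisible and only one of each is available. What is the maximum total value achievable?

This is a 0/1 knapsack; check combinations near the capacity.
- #2: weight 7, value 20
- #4: weight 4, value 13
- #5: weight 5, value 10
- #3: weight 8, value 10
- #1: weight 5, value 5
Best: $20.

$20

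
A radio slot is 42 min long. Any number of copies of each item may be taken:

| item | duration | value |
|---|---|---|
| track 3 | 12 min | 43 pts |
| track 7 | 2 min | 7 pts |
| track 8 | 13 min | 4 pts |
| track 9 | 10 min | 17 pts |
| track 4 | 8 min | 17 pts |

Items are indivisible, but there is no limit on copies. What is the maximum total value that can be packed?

Best value-per-unit is track 3 at 43/12; filling with it alone gives 3×43 = 129.
Optimal mix: 3×track 3 + 3×track 7 → duration 42, value 150.

150 pts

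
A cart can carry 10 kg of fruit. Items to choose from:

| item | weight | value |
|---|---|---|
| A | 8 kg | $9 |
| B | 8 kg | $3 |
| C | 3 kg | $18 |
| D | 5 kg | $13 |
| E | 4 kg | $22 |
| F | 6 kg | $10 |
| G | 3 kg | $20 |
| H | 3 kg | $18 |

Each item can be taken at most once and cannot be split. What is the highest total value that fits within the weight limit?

Check high-value combinations within 10 kg:
- C+E+G: weight 3+4+3=10, value 18+22+20=60
- E+G+H: weight 4+3+3=10, value 22+20+18=60
- C+E+H: weight 3+4+3=10, value 18+22+18=58
Best: $60.

$60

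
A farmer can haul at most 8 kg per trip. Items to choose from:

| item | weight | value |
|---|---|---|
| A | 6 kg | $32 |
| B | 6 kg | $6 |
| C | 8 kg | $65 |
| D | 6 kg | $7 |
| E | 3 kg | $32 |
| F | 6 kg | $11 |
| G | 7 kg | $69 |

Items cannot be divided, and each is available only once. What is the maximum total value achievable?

This is a 0/1 knapsack; check combinations near the capacity.
- G: weight 7, value 69
- C: weight 8, value 65
- E: weight 3, value 32
- A: weight 6, value 32
Best: $69.

$69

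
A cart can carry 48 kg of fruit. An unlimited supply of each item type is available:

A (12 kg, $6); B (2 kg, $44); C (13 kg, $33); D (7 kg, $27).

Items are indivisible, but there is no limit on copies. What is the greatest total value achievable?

$1056

Best value-per-unit is B at 44/2, and filling with it alone uses weight 24×2=48. No mix of the others beats 24×44 = 1056.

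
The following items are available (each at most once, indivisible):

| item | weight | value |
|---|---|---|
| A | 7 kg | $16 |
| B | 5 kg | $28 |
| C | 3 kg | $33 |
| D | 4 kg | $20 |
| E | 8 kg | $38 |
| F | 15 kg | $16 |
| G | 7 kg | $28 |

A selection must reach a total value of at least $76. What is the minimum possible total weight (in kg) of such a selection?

Subsets with value ≥ 76, sorted by total weight:
- B+C+D: weight 12, value 81
- C+D+G: weight 14, value 81
- C+D+E: weight 15, value 91
Minimum weight: 12 kg.

12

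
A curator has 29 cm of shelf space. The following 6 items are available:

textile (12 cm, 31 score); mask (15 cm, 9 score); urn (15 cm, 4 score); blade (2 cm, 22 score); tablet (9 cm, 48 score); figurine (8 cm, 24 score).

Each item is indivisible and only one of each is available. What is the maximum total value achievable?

103 score

Check high-value combinations within 29 cm:
- textile+tablet+figurine: length 12+9+8=29, value 31+48+24=103
- textile+blade+tablet: length 12+2+9=23, value 31+22+48=101
- blade+tablet+figurine: length 2+9+8=19, value 22+48+24=94
- textile+tablet: length 12+9=21, value 31+48=79
- mask+blade+tablet: length 15+2+9=26, value 9+22+48=79
Best: 103 score.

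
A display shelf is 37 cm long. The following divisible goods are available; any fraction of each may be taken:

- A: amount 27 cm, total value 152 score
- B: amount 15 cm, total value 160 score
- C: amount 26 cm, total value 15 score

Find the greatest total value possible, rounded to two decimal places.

Take in order of value per unit:
- B (160/15 per unit): all 15 → value 160, running total 160.00
- A (152/27 per unit): 22 of 27 → value 22×152/27 = 123.8519, running total 283.85
Total 283.85.

283.85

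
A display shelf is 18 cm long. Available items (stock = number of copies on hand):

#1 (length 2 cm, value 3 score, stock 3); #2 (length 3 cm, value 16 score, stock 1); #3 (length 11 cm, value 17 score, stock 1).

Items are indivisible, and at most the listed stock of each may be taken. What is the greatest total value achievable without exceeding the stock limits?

Top feasible selections:
- 2×#1 + 1×#2 + 1×#3: length 18, value 39
- 1×#1 + 1×#2 + 1×#3: length 16, value 36
- 1×#2 + 1×#3: length 14, value 33
Best: 39 score.

39 score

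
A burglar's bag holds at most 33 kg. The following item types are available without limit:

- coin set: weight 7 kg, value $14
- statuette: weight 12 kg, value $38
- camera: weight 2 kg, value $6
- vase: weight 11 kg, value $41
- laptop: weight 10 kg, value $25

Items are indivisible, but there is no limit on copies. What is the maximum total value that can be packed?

$123

Best value-per-unit is vase at 41/11, and filling with it alone uses weight 3×11=33. No mix of the others beats 3×41 = 123.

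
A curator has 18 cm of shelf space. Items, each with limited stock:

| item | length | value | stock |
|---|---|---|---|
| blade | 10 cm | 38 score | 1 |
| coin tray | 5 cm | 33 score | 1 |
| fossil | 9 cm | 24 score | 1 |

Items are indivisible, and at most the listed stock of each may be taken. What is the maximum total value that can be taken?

71 score

Best selections within length 18 and stock limits:
- 1×blade + 1×coin tray: length 15, value 71
- 1×coin tray + 1×fossil: length 14, value 57
Best: 71 score.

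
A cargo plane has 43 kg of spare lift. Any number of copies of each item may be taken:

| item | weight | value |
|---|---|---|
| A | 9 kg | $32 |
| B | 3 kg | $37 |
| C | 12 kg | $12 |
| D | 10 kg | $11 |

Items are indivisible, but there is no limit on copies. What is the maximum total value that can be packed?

Best value-per-unit is B at 37/3, and filling with it alone uses weight 14×3=42. No mix of the others beats 14×37 = 518.

$518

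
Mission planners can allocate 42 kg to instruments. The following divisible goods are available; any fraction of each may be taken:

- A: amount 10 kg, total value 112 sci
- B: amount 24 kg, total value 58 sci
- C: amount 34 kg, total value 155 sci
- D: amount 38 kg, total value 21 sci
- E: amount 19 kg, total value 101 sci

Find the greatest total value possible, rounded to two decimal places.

272.26

Take in order of value per unit:
- A (112/10 per unit): all 10 → value 112, running total 112.00
- E (101/19 per unit): all 19 → value 101, running total 213.00
- C (155/34 per unit): 13 of 34 → value 13×155/34 = 59.2647, running total 272.26
Total 272.26.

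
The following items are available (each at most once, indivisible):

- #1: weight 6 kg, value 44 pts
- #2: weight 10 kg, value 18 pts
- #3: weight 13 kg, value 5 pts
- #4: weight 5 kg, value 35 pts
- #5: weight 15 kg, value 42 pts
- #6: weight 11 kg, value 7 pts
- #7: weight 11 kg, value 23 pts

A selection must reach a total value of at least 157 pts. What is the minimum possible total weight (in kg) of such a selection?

Subsets with value ≥ 157, sorted by total weight:
- #1+#2+#4+#5+#7: weight 47, value 162
- #1+#2+#4+#5+#6+#7: weight 58, value 169
- #1+#2+#3+#4+#5+#7: weight 60, value 167
Minimum weight: 47 kg.

47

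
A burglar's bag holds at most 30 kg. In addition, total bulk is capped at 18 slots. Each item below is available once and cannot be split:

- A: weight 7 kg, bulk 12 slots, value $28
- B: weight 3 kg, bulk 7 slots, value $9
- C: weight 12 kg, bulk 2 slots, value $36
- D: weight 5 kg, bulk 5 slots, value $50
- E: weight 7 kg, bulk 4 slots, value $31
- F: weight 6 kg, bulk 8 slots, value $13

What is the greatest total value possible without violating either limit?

Feasible sets respecting both limits:
- B+C+D+E: weight 27, bulk 18, value 126
- C+D+E: weight 24, bulk 11, value 117
- C+D+F: weight 23, bulk 15, value 99
- B+C+D: weight 20, bulk 14, value 95
Best: $126.

$126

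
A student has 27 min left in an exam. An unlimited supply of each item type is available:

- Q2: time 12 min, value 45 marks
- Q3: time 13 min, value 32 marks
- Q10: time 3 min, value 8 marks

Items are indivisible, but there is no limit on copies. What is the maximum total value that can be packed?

Best value-per-unit is Q2 at 45/12; filling with it alone gives 2×45 = 90.
Optimal mix: 2×Q2 + 1×Q10 → time 27, value 98.

98 marks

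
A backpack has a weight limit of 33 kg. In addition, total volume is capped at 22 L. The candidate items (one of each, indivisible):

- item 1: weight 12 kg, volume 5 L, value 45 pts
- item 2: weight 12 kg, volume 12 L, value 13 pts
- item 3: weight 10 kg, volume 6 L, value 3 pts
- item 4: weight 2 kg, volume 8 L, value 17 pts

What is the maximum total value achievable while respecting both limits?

Feasible sets respecting both limits:
- item 1+item 3+item 4: weight 24, volume 19, value 65
- item 1+item 4: weight 14, volume 13, value 62
- item 1+item 2: weight 24, volume 17, value 58
Best: 65 pts.

65 pts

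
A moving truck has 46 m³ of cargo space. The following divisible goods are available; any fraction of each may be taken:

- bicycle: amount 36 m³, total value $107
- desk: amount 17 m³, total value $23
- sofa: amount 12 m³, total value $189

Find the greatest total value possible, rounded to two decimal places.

290.06

Take in order of value per unit:
- sofa (189/12 per unit): all 12 → value 189, running total 189.00
- bicycle (107/36 per unit): 34 of 36 → value 34×107/36 = 101.0556, running total 290.06
Total 290.06.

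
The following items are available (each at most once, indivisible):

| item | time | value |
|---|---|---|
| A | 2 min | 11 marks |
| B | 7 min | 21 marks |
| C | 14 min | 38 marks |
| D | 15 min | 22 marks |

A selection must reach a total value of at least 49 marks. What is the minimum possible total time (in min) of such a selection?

Subsets with value ≥ 49, sorted by total time:
- A+C: time 16, value 49
- B+C: time 21, value 59
Minimum time: 16 min.

16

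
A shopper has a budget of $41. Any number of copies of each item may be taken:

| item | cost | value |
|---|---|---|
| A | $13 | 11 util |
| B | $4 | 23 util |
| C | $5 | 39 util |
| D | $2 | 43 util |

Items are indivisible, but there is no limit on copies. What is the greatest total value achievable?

860 util

Best value-per-unit is D at 43/2, and filling with it alone uses cost 20×2=40. No mix of the others beats 20×43 = 860.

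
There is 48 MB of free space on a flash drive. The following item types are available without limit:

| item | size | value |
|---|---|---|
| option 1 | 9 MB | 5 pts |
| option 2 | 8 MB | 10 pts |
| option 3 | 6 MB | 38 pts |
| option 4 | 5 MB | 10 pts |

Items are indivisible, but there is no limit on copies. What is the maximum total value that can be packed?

Best value-per-unit is option 3 at 38/6, and filling with it alone uses size 8×6=48. No mix of the others beats 8×38 = 304.

304 pts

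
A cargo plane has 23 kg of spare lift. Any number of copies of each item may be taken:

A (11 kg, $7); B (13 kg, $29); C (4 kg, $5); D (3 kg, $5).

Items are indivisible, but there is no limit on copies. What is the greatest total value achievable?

Best value-per-unit is B at 29/13; filling with it alone gives 1×29 = 29.
Optimal mix: 1×B + 1×C + 2×D → weight 23, value 44.

$44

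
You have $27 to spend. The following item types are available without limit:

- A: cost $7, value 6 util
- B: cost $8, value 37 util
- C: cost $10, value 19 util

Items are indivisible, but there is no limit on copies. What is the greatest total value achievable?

111 util

Best value-per-unit is B at 37/8, and filling with it alone uses cost 3×8=24. No mix of the others beats 3×37 = 111.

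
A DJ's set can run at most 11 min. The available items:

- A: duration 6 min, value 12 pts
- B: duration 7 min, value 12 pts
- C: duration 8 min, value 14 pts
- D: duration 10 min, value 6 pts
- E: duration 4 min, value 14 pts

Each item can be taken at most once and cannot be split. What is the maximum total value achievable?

26 pts

Check high-value combinations within 11 min:
- A+E: duration 6+4=10, value 12+14=26
- B+E: duration 7+4=11, value 12+14=26
- E: duration 4, value 14
- C: duration 8, value 14
- A: duration 6, value 12
Best: 26 pts.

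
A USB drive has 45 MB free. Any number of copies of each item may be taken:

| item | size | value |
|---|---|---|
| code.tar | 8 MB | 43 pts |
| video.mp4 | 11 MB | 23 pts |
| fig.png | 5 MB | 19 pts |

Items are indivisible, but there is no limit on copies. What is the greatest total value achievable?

Best value-per-unit is code.tar at 43/8; filling with it alone gives 5×43 = 215.
Optimal mix: 5×code.tar + 1×fig.png → size 45, value 234.

234 pts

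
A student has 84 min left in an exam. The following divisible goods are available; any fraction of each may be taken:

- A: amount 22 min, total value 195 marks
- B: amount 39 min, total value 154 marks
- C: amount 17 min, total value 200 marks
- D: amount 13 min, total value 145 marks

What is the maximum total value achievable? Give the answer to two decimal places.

666.36

Take in order of value per unit:
- C (200/17 per unit): all 17 → value 200, running total 200.00
- D (145/13 per unit): all 13 → value 145, running total 345.00
- A (195/22 per unit): all 22 → value 195, running total 540.00
- B (154/39 per unit): 32 of 39 → value 32×154/39 = 126.3590, running total 666.36
Total 666.36.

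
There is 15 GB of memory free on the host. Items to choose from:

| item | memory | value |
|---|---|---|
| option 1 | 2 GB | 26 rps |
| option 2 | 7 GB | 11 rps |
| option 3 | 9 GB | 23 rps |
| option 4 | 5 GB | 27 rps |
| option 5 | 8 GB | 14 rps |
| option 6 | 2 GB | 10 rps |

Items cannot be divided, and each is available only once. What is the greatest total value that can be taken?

Check high-value combinations within 15 GB:
- option 1+option 4+option 5: memory 2+5+8=15, value 26+27+14=67
- option 1+option 2+option 4: memory 2+7+5=14, value 26+11+27=64
- option 1+option 4+option 6: memory 2+5+2=9, value 26+27+10=63
Best: 67 rps.

67 rps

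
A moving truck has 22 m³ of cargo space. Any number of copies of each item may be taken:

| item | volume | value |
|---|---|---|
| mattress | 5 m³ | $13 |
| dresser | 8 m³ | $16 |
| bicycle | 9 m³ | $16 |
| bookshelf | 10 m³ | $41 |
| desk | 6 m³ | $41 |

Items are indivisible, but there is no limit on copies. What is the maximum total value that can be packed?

$123

Best value-per-unit is desk at 41/6; filling with it alone gives 3×41 = 123.
Optimal mix: 1×bookshelf + 2×desk → volume 22, value 123.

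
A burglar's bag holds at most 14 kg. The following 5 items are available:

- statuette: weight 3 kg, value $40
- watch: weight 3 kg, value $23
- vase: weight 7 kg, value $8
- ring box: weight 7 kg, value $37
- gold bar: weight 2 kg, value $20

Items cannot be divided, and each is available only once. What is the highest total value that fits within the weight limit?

$100

Check high-value combinations within 14 kg:
- statuette+watch+ring box: weight 3+3+7=13, value 40+23+37=100
- statuette+ring box+gold bar: weight 3+7+2=12, value 40+37+20=97
- statuette+watch+gold bar: weight 3+3+2=8, value 40+23+20=83
- watch+ring box+gold bar: weight 3+7+2=12, value 23+37+20=80
- statuette+ring box: weight 3+7=10, value 40+37=77
Best: $100.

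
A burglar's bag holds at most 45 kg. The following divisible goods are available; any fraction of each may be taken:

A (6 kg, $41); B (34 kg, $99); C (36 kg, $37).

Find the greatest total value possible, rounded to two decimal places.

Take in order of value per unit:
- A (41/6 per unit): all 6 → value 41, running total 41.00
- B (99/34 per unit): all 34 → value 99, running total 140.00
- C (37/36 per unit): 5 of 36 → value 5×37/36 = 5.1389, running total 145.14
Total 145.14.

145.14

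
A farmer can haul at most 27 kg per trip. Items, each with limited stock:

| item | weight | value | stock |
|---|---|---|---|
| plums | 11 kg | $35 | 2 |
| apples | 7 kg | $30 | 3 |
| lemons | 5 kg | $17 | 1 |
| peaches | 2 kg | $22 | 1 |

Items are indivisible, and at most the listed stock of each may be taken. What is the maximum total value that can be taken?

$117

Best selections within weight 27 and stock limits:
- 1×plums + 2×apples + 1×peaches: weight 27, value 117
- 3×apples + 1×peaches: weight 23, value 112
- 3×apples + 1×lemons: weight 26, value 107
Best: $117.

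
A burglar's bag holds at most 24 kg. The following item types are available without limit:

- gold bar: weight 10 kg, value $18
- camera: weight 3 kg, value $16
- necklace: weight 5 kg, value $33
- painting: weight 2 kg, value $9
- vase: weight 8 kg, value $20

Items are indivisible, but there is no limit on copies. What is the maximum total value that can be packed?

Best value-per-unit is necklace at 33/5; filling with it alone gives 4×33 = 132.
Optimal mix: 4×necklace + 2×painting → weight 24, value 150.

$150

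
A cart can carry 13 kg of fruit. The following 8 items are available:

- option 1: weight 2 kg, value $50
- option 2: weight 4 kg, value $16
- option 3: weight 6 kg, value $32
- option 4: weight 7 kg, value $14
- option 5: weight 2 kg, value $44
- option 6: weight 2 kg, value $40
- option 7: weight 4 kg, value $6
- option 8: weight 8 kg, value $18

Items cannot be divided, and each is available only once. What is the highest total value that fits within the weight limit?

Check high-value combinations within 13 kg:
- option 1+option 3+option 5+option 6: weight 2+6+2+2=12, value 50+32+44+40=166
- option 1+option 2+option 5+option 6: weight 2+4+2+2=10, value 50+16+44+40=150
- option 1+option 4+option 5+option 6: weight 2+7+2+2=13, value 50+14+44+40=148
- option 1+option 5+option 6+option 7: weight 2+2+2+4=10, value 50+44+40+6=140
Best: $166.

$166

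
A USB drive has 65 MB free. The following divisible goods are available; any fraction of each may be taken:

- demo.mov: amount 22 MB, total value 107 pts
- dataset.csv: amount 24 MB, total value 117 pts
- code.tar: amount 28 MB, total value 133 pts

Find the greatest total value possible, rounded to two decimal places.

Take in order of value per unit:
- dataset.csv (117/24 per unit): all 24 → value 117, running total 117.00
- demo.mov (107/22 per unit): all 22 → value 107, running total 224.00
- code.tar (133/28 per unit): 19 of 28 → value 19×133/28 = 90.2500, running total 314.25
Total 314.25.

314.25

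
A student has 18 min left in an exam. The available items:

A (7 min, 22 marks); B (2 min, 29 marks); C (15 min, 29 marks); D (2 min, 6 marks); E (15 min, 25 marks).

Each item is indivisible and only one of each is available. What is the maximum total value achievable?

58 marks

This is a 0/1 knapsack; check combinations near the capacity.
- B+C: time 2+15=17, value 29+29=58
- A+B+D: time 7+2+2=11, value 22+29+6=57
- B+E: time 2+15=17, value 29+25=54
- A+B: time 7+2=9, value 22+29=51
- B+D: time 2+2=4, value 29+6=35
Best: 58 marks.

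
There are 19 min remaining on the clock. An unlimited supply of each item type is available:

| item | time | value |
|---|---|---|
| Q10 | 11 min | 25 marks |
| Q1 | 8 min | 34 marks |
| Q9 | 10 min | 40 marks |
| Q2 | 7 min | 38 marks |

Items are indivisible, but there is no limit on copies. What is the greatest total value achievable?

78 marks

Best value-per-unit is Q2 at 38/7; filling with it alone gives 2×38 = 76.
Optimal mix: 1×Q9 + 1×Q2 → time 17, value 78.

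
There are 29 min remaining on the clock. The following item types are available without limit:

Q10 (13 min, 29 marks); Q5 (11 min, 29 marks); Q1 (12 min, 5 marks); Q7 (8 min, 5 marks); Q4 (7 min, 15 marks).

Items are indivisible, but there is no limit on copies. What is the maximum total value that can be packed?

73 marks

Best value-per-unit is Q5 at 29/11; filling with it alone gives 2×29 = 58.
Optimal mix: 2×Q5 + 1×Q4 → time 29, value 73.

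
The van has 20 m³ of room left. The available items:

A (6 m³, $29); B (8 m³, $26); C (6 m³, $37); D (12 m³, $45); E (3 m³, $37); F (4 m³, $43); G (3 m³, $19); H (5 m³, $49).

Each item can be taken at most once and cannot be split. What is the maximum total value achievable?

$166

Check high-value combinations within 20 m³:
- C+E+F+H: volume 6+3+4+5=18, value 37+37+43+49=166
- A+E+F+H: volume 6+3+4+5=18, value 29+37+43+49=158
- B+E+F+H: volume 8+3+4+5=20, value 26+37+43+49=155
- A+C+E+H: volume 6+6+3+5=20, value 29+37+37+49=152
Best: $166.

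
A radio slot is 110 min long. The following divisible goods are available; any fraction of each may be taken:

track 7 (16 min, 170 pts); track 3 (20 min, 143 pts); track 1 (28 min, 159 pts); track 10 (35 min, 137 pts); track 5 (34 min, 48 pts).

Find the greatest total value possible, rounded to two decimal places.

Take in order of value per unit:
- track 7 (170/16 per unit): all 16 → value 170, running total 170.00
- track 3 (143/20 per unit): all 20 → value 143, running total 313.00
- track 1 (159/28 per unit): all 28 → value 159, running total 472.00
- track 10 (137/35 per unit): all 35 → value 137, running total 609.00
- track 5 (48/34 per unit): 11 of 34 → value 11×48/34 = 15.5294, running total 624.53
Total 624.53.

624.53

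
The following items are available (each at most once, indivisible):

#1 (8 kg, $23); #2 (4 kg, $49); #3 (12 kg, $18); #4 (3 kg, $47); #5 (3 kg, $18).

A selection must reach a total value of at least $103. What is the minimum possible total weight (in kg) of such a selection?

10

Subsets with value ≥ 103, sorted by total weight:
- #2+#4+#5: weight 10, value 114
- #1+#2+#4: weight 15, value 119
Minimum weight: 10 kg.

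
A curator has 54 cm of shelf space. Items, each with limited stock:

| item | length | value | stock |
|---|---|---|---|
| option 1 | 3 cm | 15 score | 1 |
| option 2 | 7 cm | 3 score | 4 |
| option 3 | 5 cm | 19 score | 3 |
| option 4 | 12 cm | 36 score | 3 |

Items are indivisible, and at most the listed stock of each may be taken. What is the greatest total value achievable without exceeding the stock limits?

180 score

Best selections within length 54 and stock limits:
- 1×option 1 + 3×option 3 + 3×option 4: length 54, value 180
- 3×option 3 + 3×option 4: length 51, value 165
- 1×option 1 + 2×option 3 + 3×option 4: length 49, value 161
Best: 180 score.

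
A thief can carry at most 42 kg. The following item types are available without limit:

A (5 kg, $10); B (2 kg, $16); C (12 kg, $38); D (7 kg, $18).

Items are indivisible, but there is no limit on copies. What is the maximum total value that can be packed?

Best value-per-unit is B at 16/2, and filling with it alone uses weight 21×2=42. No mix of the others beats 21×16 = 336.

$336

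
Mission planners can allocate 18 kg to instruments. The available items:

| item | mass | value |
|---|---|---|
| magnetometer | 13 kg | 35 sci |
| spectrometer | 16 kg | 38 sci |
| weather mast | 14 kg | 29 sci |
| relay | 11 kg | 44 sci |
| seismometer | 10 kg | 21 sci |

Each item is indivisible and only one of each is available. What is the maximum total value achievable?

Check high-value combinations within 18 kg:
- relay: mass 11, value 44
- spectrometer: mass 16, value 38
- magnetometer: mass 13, value 35
- weather mast: mass 14, value 29
- seismometer: mass 10, value 21
Best: 44 sci.

44 sci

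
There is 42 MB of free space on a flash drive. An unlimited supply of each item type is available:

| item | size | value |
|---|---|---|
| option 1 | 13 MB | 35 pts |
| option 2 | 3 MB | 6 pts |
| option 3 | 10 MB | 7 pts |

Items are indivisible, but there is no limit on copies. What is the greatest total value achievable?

111 pts

Best value-per-unit is option 1 at 35/13; filling with it alone gives 3×35 = 105.
Optimal mix: 3×option 1 + 1×option 2 → size 42, value 111.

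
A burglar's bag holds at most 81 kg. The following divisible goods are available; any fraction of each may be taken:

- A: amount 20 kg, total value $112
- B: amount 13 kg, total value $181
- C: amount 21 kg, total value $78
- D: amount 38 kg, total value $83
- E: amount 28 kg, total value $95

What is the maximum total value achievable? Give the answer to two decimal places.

462.61

Take in order of value per unit:
- B (181/13 per unit): all 13 → value 181, running total 181.00
- A (112/20 per unit): all 20 → value 112, running total 293.00
- C (78/21 per unit): all 21 → value 78, running total 371.00
- E (95/28 per unit): 27 of 28 → value 27×95/28 = 91.6071, running total 462.61
Total 462.61.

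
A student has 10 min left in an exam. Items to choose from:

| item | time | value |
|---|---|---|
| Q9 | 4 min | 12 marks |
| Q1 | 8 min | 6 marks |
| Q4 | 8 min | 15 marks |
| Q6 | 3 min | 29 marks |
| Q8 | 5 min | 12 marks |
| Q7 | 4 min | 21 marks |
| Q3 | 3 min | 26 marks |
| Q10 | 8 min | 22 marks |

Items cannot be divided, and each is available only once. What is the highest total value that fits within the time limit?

Check high-value combinations within 10 min:
- Q6+Q7+Q3: time 3+4+3=10, value 29+21+26=76
- Q9+Q6+Q3: time 4+3+3=10, value 12+29+26=67
- Q6+Q3: time 3+3=6, value 29+26=55
Best: 76 marks.

76 marks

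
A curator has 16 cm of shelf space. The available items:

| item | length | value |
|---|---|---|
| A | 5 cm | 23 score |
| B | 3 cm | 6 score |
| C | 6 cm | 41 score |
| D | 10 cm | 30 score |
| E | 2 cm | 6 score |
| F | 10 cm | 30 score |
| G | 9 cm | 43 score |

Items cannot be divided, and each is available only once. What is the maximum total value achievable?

84 score

Check high-value combinations within 16 cm:
- C+G: length 6+9=15, value 41+43=84
- A+B+C+E: length 5+3+6+2=16, value 23+6+41+6=76
- A+E+G: length 5+2+9=16, value 23+6+43=72
- C+D: length 6+10=16, value 41+30=71
Best: 84 score.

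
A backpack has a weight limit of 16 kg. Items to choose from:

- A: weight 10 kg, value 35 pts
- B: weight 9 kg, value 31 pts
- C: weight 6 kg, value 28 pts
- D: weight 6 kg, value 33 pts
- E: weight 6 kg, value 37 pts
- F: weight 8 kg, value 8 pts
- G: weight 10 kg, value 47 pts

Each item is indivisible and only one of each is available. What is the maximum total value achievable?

Check high-value combinations within 16 kg:
- E+G: weight 6+10=16, value 37+47=84
- D+G: weight 6+10=16, value 33+47=80
- C+G: weight 6+10=16, value 28+47=75
- A+E: weight 10+6=16, value 35+37=72
Best: 84 pts.

84 pts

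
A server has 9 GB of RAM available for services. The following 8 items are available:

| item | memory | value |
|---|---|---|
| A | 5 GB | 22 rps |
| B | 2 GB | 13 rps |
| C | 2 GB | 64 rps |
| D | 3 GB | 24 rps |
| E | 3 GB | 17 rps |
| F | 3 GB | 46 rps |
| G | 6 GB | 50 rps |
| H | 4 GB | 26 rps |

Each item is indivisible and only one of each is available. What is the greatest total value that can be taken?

136 rps

Check high-value combinations within 9 GB:
- C+F+H: memory 2+3+4=9, value 64+46+26=136
- C+D+F: memory 2+3+3=8, value 64+24+46=134
- C+E+F: memory 2+3+3=8, value 64+17+46=127
- B+C+F: memory 2+2+3=7, value 13+64+46=123
- C+G: memory 2+6=8, value 64+50=114
Best: 136 rps.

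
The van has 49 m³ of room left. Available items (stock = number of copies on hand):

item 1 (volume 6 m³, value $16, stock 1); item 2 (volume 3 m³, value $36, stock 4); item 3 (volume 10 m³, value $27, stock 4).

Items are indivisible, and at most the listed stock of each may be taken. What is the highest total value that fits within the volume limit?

Top feasible selections:
- 1×item 1 + 4×item 2 + 3×item 3: volume 48, value 241
- 4×item 2 + 3×item 3: volume 42, value 225
- 3×item 2 + 4×item 3: volume 49, value 216
- 1×item 1 + 4×item 2 + 2×item 3: volume 38, value 214
Best: $241.

$241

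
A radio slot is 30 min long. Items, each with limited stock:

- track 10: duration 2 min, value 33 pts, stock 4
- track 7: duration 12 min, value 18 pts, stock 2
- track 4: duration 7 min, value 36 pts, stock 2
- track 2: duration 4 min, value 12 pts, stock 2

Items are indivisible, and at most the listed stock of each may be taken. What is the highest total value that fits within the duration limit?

Top feasible selections:
- 4×track 10 + 2×track 4 + 2×track 2: duration 30, value 228
- 4×track 10 + 2×track 4 + 1×track 2: duration 26, value 216
Best: 228 pts.

228 pts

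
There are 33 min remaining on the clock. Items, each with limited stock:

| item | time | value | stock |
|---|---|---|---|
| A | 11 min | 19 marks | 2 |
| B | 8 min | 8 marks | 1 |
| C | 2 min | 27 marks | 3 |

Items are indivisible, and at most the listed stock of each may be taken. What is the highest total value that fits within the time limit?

Best selections within time 33 and stock limits:
- 2×A + 3×C: time 28, value 119
- 1×A + 1×B + 3×C: time 25, value 108
Best: 119 marks.

119 marks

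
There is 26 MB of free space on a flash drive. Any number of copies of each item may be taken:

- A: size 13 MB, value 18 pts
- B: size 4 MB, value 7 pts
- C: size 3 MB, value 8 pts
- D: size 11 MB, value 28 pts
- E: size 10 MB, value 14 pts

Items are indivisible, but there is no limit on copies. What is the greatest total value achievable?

68 pts

Best value-per-unit is C at 8/3; filling with it alone gives 8×8 = 64.
Optimal mix: 5×C + 1×D → size 26, value 68.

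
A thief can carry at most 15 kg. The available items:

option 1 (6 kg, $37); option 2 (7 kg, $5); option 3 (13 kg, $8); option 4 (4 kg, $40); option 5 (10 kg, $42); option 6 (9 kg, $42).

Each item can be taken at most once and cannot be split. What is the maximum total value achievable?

Check high-value combinations within 15 kg:
- option 4+option 6: weight 4+9=13, value 40+42=82
- option 4+option 5: weight 4+10=14, value 40+42=82
- option 1+option 6: weight 6+9=15, value 37+42=79
- option 1+option 4: weight 6+4=10, value 37+40=77
- option 2+option 4: weight 7+4=11, value 5+40=45
Best: $82.

$82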